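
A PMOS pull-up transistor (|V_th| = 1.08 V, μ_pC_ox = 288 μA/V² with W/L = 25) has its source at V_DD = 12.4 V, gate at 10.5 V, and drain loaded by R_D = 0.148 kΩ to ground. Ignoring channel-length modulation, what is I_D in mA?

I_D = 2.42 mA

V_SG = V_DD − V_G = 12.4 − 10.5 = 1.9 V, so V_ov = 1.9 − 1.08 = 0.82 V.
k_p = μ_pC_ox · (W/L) = 7.2 mA/V².
Assume saturation: I_D = ½ k_p V_ov² = 0.5 × 7.2 × 0.82² = 2.42 mA, giving V_SD = V_DD − I_D R_D = 12.4 − 2.42 × 0.148 = 12 V.
V_SD = 12 V ≥ V_ov = 0.82 V, confirming saturation.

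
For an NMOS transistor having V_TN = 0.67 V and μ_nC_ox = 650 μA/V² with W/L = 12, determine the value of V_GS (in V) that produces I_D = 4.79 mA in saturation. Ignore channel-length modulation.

V_GS = 1.78 V

k_n = μ_nC_ox · (W/L) = 7.8 mA/V².
In saturation I_D = ½ k_n (V_GS − V_TN)², so V_GS − V_TN = √(2 I_D / k_n) = √(2 × 4.79 / 7.8) = 1.11 V.
V_GS = 0.67 + 1.11 = 1.78 V.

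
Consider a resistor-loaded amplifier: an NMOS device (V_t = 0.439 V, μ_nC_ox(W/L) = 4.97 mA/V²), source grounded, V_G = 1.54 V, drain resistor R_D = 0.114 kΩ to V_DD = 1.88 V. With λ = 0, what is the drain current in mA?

I_D = 3.01 mA

V_GS = V_G = 1.54 V, so V_ov = 1.54 − 0.439 = 1.1 V.
Assume saturation: I_D = ½ k_n V_ov² = 0.5 × 4.97 × 1.1² = 3.01 mA, giving V_DS = V_DD − I_D R_D = 1.88 − 3.01 × 0.114 = 1.54 V.
V_DS = 1.54 V ≥ V_ov = 1.1 V, confirming saturation.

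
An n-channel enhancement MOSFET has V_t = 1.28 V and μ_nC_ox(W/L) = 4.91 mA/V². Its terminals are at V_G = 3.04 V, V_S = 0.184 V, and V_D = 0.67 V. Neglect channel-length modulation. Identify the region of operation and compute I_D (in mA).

Triode; I_D = 3.18 mA

V_GS = V_G − V_S = 3.04 − 0.184 = 2.86 V; V_DS = V_D − V_S = 0.67 − 0.184 = 0.486 V.
V_ov = V_GS − V_t = 2.86 − 1.28 = 1.58 V.
Since V_DS = 0.486 V < V_ov = 1.58 V, the device is in the triode region.
I_D = k_n [V_ov · V_DS − ½ V_DS²] = 4.91 × [1.58 × 0.486 − 0.5 × 0.486²] = 3.18 mA.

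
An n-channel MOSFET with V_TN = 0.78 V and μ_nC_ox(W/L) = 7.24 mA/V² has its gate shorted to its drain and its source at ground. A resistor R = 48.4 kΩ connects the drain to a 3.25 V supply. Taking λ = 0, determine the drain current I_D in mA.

With gate tied to drain, V_GS = V_DS ≥ V_GS − V_TN, so the device is in saturation.
KCL at the drain: ½ k_n (V_GS − V_TN)² = (V_DD − V_GS)/R.
Let x = V_GS − 0.78. Then 175 x² + x − 2.47 = 0, giving x = 0.116 V (positive root), so V_GS = 0.896 V.
I_D = (V_DD − V_GS)/R = (3.25 − 0.896) / 48.4 = 0.0486 mA.

I_D = 0.0486 mA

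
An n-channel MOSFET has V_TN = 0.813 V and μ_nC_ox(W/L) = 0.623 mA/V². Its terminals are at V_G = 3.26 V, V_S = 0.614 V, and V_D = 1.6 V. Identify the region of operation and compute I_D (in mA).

Triode; I_D = 0.823 mA

V_GS = V_G − V_S = 3.26 − 0.614 = 2.65 V; V_DS = V_D − V_S = 1.6 − 0.614 = 0.986 V.
V_ov = V_GS − V_TN = 2.65 − 0.813 = 1.83 V.
Since V_DS = 0.986 V < V_ov = 1.83 V, the device is in the triode region.
I_D = k_n [V_ov · V_DS − ½ V_DS²] = 0.623 × [1.83 × 0.986 − 0.5 × 0.986²] = 0.823 mA.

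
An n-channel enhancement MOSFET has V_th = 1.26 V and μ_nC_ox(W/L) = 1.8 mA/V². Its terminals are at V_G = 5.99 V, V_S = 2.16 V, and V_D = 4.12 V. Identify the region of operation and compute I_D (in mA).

Triode; I_D = 5.61 mA

V_GS = V_G − V_S = 5.99 − 2.16 = 3.83 V; V_DS = V_D − V_S = 4.12 − 2.16 = 1.96 V.
V_ov = V_GS − V_th = 3.83 − 1.26 = 2.57 V.
Since V_DS = 1.96 V < V_ov = 2.57 V, the device is in the triode region.
I_D = k_n [V_ov · V_DS − ½ V_DS²] = 1.8 × [2.57 × 1.96 − 0.5 × 1.96²] = 5.61 mA.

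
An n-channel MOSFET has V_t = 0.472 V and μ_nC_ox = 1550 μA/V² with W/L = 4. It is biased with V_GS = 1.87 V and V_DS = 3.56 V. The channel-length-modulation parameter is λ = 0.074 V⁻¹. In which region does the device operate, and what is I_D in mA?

Saturation; I_D = 7.65 mA

k_n = μ_nC_ox · (W/L) = 6.2 mA/V².
V_ov = V_GS − V_t = 1.87 − 0.472 = 1.4 V.
Since V_DS = 3.56 V ≥ V_ov = 1.4 V, the device is in saturation.
I_D = ½ k_n V_ov² (1 + λ V_DS) = 0.5 × 6.2 × 1.4² × (1 + 0.074 × 3.56) = 7.65 mA.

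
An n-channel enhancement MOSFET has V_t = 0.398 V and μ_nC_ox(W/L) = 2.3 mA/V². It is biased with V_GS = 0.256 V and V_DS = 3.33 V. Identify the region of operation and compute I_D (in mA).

V_GS = 0.256 V < V_t = 0.398 V, so the transistor is in cutoff.

Cutoff; I_D = 0 mA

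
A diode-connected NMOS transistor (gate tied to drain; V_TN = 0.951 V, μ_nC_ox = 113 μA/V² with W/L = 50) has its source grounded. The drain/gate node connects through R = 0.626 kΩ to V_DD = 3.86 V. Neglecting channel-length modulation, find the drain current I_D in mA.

I_D = 3.00 mA

With gate tied to drain, V_GS = V_DS ≥ V_GS − V_TN, so the device is in saturation.
k_n = μ_nC_ox · (W/L) = 5.65 mA/V².
KCL at the drain: ½ k_n (V_GS − V_TN)² = (V_DD − V_GS)/R.
Let x = V_GS − 0.951. Then 1.77 x² + x − 2.909 = 0, giving x = 1.03 V (positive root), so V_GS = 1.98 V.
I_D = (V_DD − V_GS)/R = (3.86 − 1.98) / 0.626 = 3 mA.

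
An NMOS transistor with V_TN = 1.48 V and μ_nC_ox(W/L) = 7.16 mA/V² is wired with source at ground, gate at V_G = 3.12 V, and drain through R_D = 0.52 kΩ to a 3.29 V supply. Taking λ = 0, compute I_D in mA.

I_D = 5.29 mA

V_GS = V_G = 3.12 V, so V_ov = 3.12 − 1.48 = 1.64 V.
Assume saturation: I_D = ½ k_n V_ov² = 0.5 × 7.16 × 1.64² = 9.63 mA, giving V_DS = V_DD − I_D R_D = 3.29 − 9.63 × 0.52 = -1.72 V.
But -1.72 V < V_ov = 1.64 V, so the device is actually in triode.
In triode I_D = k_n[V_ov V_DS − ½ V_DS²] and I_D = (V_DD − V_DS)/R_D. Equating: 1.86 V_DS² − 7.106 V_DS + 3.29 = 0, giving V_DS = 0.539 V (the root below V_ov).
I_D = (3.29 − 0.539) / 0.52 = 5.29 mA.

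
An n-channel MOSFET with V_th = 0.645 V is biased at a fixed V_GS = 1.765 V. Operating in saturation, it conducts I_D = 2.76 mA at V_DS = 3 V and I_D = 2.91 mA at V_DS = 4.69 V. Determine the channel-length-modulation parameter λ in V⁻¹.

λ = 0.0356 V⁻¹

With V_GS fixed, I_D ∝ (1 + λ V_DS) in saturation, so I_D2/I_D1 = (1 + λ V_DS2)/(1 + λ V_DS1).
2.91/2.76 = 1.054 = (1 + 4.69 λ)/(1 + 3 λ).
Solving: λ (I_D1 V_DS2 − I_D2 V_DS1) = I_D2 − I_D1, so λ = (2.91 − 2.76) / (2.76 × 4.69 − 2.91 × 3) = 0.15 / 4.21 = 0.0356 V⁻¹.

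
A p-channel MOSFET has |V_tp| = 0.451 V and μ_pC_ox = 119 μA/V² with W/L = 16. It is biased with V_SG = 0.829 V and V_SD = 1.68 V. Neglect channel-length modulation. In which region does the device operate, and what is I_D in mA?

k_p = μ_pC_ox · (W/L) = 1.904 mA/V².
V_ov = V_SG − |V_tp| = 0.829 − 0.451 = 0.378 V.
Since V_SD = 1.68 V ≥ V_ov = 0.378 V, the device is in saturation.
I_D = ½ k_p V_ov² = 0.5 × 1.904 × 0.378² = 0.136 mA.

Saturation; I_D = 0.136 mA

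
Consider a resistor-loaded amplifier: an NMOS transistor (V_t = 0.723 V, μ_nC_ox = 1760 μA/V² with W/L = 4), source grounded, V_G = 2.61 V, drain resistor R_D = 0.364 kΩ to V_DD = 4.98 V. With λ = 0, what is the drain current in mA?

I_D = 10.6 mA

V_GS = V_G = 2.61 V, so V_ov = 2.61 − 0.723 = 1.89 V.
k_n = μ_nC_ox · (W/L) = 7.04 mA/V².
Assume saturation: I_D = ½ k_n V_ov² = 0.5 × 7.04 × 1.89² = 12.5 mA, giving V_DS = V_DD − I_D R_D = 4.98 − 12.5 × 0.364 = 0.418 V.
But 0.418 V < V_ov = 1.89 V, so the device is actually in triode.
In triode I_D = k_n[V_ov V_DS − ½ V_DS²] and I_D = (V_DD − V_DS)/R_D. Equating: 1.28 V_DS² − 5.836 V_DS + 4.98 = 0, giving V_DS = 1.14 V (the root below V_ov).
I_D = (4.98 − 1.14) / 0.364 = 10.6 mA.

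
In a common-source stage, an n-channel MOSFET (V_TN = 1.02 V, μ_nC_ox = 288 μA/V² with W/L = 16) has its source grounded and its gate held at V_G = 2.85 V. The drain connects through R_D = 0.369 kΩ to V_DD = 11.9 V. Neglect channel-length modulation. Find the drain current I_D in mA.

V_GS = V_G = 2.85 V, so V_ov = 2.85 − 1.02 = 1.83 V.
k_n = μ_nC_ox · (W/L) = 4.608 mA/V².
Assume saturation: I_D = ½ k_n V_ov² = 0.5 × 4.608 × 1.83² = 7.72 mA, giving V_DS = V_DD − I_D R_D = 11.9 − 7.72 × 0.369 = 9.05 V.
V_DS = 9.05 V ≥ V_ov = 1.83 V, confirming saturation.

I_D = 7.72 mA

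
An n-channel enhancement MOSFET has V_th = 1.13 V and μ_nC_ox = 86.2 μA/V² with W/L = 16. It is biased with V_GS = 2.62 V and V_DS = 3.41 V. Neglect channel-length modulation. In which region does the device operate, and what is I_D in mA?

k_n = μ_nC_ox · (W/L) = 1.379 mA/V².
V_ov = V_GS − V_th = 2.62 − 1.13 = 1.49 V.
Since V_DS = 3.41 V ≥ V_ov = 1.49 V, the device is in saturation.
I_D = ½ k_n V_ov² = 0.5 × 1.379 × 1.49² = 1.53 mA.

Saturation; I_D = 1.53 mA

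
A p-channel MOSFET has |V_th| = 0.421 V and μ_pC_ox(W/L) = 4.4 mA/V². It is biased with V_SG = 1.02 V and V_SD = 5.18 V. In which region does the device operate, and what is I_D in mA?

V_ov = V_SG − |V_th| = 1.02 − 0.421 = 0.599 V.
Since V_SD = 5.18 V ≥ V_ov = 0.599 V, the device is in saturation.
I_D = ½ k_p V_ov² = 0.5 × 4.4 × 0.599² = 0.789 mA.

Saturation; I_D = 0.789 mA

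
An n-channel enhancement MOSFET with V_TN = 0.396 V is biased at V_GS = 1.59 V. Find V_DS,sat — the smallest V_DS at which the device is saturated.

V_DS,sat = 1.19 V

The boundary between triode and saturation is V_DS = V_GS − V_TN = V_ov.
V_ov = 1.59 − 0.396 = 1.19 V.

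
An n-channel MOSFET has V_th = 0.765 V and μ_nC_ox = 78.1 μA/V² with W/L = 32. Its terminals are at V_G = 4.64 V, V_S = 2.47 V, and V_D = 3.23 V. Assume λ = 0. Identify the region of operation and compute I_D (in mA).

V_GS = V_G − V_S = 4.64 − 2.47 = 2.17 V; V_DS = V_D − V_S = 3.23 − 2.47 = 0.76 V.
k_n = μ_nC_ox · (W/L) = 2.499 mA/V².
V_ov = V_GS − V_th = 2.17 − 0.765 = 1.4 V.
Since V_DS = 0.76 V < V_ov = 1.4 V, the device is in the triode region.
I_D = k_n [V_ov · V_DS − ½ V_DS²] = 2.499 × [1.4 × 0.76 − 0.5 × 0.76²] = 1.95 mA.

Triode; I_D = 1.95 mA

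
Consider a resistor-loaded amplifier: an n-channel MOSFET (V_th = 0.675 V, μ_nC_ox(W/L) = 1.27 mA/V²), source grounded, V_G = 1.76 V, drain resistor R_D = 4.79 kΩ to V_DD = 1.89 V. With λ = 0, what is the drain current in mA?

V_GS = V_G = 1.76 V, so V_ov = 1.76 − 0.675 = 1.08 V.
Assume saturation: I_D = ½ k_n V_ov² = 0.5 × 1.27 × 1.08² = 0.748 mA, giving V_DS = V_DD − I_D R_D = 1.89 − 0.748 × 4.79 = -1.69 V.
But -1.69 V < V_ov = 1.08 V, so the device is actually in triode.
In triode I_D = k_n[V_ov V_DS − ½ V_DS²] and I_D = (V_DD − V_DS)/R_D. Equating: 3.04 V_DS² − 7.6 V_DS + 1.89 = 0, giving V_DS = 0.28 V (the root below V_ov).
I_D = (1.89 − 0.28) / 4.79 = 0.336 mA.

I_D = 0.336 mA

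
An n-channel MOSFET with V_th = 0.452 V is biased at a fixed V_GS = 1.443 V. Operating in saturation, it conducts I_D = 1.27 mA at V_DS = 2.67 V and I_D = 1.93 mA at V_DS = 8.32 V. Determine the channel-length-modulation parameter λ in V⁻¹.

λ = 0.122 V⁻¹

With V_GS fixed, I_D ∝ (1 + λ V_DS) in saturation, so I_D2/I_D1 = (1 + λ V_DS2)/(1 + λ V_DS1).
1.93/1.27 = 1.52 = (1 + 8.32 λ)/(1 + 2.67 λ).
Solving: λ (I_D1 V_DS2 − I_D2 V_DS1) = I_D2 − I_D1, so λ = (1.93 − 1.27) / (1.27 × 8.32 − 1.93 × 2.67) = 0.66 / 5.41 = 0.122 V⁻¹.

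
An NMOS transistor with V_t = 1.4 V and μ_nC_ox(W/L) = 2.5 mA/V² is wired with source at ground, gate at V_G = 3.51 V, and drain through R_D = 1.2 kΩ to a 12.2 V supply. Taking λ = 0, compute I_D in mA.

V_GS = V_G = 3.51 V, so V_ov = 3.51 − 1.4 = 2.11 V.
Assume saturation: I_D = ½ k_n V_ov² = 0.5 × 2.5 × 2.11² = 5.57 mA, giving V_DS = V_DD − I_D R_D = 12.2 − 5.57 × 1.2 = 5.52 V.
V_DS = 5.52 V ≥ V_ov = 2.11 V, confirming saturation.

I_D = 5.57 mA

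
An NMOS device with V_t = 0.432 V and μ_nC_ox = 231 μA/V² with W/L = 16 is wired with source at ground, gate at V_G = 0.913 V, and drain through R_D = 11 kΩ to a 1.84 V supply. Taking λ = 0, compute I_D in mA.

V_GS = V_G = 0.913 V, so V_ov = 0.913 − 0.432 = 0.481 V.
k_n = μ_nC_ox · (W/L) = 3.696 mA/V².
Assume saturation: I_D = ½ k_n V_ov² = 0.5 × 3.696 × 0.481² = 0.428 mA, giving V_DS = V_DD − I_D R_D = 1.84 − 0.428 × 11 = -2.86 V.
But -2.86 V < V_ov = 0.481 V, so the device is actually in triode.
In triode I_D = k_n[V_ov V_DS − ½ V_DS²] and I_D = (V_DD − V_DS)/R_D. Equating: 20.3 V_DS² − 20.56 V_DS + 1.84 = 0, giving V_DS = 0.0993 V (the root below V_ov).
I_D = (1.84 − 0.0993) / 11 = 0.158 mA.

I_D = 0.158 mA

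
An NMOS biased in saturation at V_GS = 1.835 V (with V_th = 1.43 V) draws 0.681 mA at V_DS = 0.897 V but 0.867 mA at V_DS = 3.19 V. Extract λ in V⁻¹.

λ = 0.133 V⁻¹

With V_GS fixed, I_D ∝ (1 + λ V_DS) in saturation, so I_D2/I_D1 = (1 + λ V_DS2)/(1 + λ V_DS1).
0.867/0.681 = 1.273 = (1 + 3.19 λ)/(1 + 0.897 λ).
Solving: λ (I_D1 V_DS2 − I_D2 V_DS1) = I_D2 − I_D1, so λ = (0.867 − 0.681) / (0.681 × 3.19 − 0.867 × 0.897) = 0.186 / 1.39 = 0.133 V⁻¹.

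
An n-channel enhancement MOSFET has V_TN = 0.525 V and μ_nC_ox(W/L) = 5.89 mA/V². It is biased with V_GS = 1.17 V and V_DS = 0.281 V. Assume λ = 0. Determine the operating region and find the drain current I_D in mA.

V_ov = V_GS − V_TN = 1.17 − 0.525 = 0.645 V.
Since V_DS = 0.281 V < V_ov = 0.645 V, the device is in the triode region.
I_D = k_n [V_ov · V_DS − ½ V_DS²] = 5.89 × [0.645 × 0.281 − 0.5 × 0.281²] = 0.835 mA.

Triode; I_D = 0.835 mA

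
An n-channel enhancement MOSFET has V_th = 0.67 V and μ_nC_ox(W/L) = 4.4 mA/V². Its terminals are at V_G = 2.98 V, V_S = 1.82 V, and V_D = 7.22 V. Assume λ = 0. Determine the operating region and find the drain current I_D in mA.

Saturation; I_D = 0.528 mA

V_GS = V_G − V_S = 2.98 − 1.82 = 1.16 V; V_DS = V_D − V_S = 7.22 − 1.82 = 5.4 V.
V_ov = V_GS − V_th = 1.16 − 0.67 = 0.49 V.
Since V_DS = 5.4 V ≥ V_ov = 0.49 V, the device is in saturation.
I_D = ½ k_n V_ov² = 0.5 × 4.4 × 0.49² = 0.528 mA.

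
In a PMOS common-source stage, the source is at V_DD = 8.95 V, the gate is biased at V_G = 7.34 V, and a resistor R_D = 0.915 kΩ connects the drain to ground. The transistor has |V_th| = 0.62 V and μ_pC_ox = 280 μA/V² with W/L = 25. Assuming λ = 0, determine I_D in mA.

I_D = 3.43 mA

V_SG = V_DD − V_G = 8.95 − 7.34 = 1.61 V, so V_ov = 1.61 − 0.62 = 0.99 V.
k_p = μ_pC_ox · (W/L) = 7 mA/V².
Assume saturation: I_D = ½ k_p V_ov² = 0.5 × 7 × 0.99² = 3.43 mA, giving V_SD = V_DD − I_D R_D = 8.95 − 3.43 × 0.915 = 5.81 V.
V_SD = 5.81 V ≥ V_ov = 0.99 V, confirming saturation.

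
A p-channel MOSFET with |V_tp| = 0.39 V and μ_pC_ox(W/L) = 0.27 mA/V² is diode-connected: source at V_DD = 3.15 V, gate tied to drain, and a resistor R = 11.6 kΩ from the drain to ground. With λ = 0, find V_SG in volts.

With gate tied to drain, V_SG = V_SD ≥ V_SG − |V_tp|, so the device is in saturation.
KCL at the drain: ½ k_p (V_SG − |V_tp|)² = (V_DD − V_SG)/R.
Let x = V_SG − 0.39. Then 1.57 x² + x − 2.76 = 0, giving x = 1.05 V (positive root), so V_SG = 1.44 V.
I_D = (V_DD − V_SG)/R = (3.15 − 1.44) / 11.6 = 0.148 mA.

V_SG = 1.44 V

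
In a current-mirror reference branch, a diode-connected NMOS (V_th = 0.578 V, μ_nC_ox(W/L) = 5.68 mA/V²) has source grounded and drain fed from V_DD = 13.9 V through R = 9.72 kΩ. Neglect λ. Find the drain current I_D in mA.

With gate tied to drain, V_GS = V_DS ≥ V_GS − V_th, so the device is in saturation.
KCL at the drain: ½ k_n (V_GS − V_th)² = (V_DD − V_GS)/R.
Let x = V_GS − 0.578. Then 27.6 x² + x − 13.32 = 0, giving x = 0.677 V (positive root), so V_GS = 1.25 V.
I_D = (V_DD − V_GS)/R = (13.9 − 1.25) / 9.72 = 1.3 mA.

I_D = 1.30 mA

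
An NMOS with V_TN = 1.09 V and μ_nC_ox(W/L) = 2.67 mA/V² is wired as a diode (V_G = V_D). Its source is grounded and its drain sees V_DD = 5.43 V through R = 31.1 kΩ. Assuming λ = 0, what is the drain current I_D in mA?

With gate tied to drain, V_GS = V_DS ≥ V_GS − V_TN, so the device is in saturation.
KCL at the drain: ½ k_n (V_GS − V_TN)² = (V_DD − V_GS)/R.
Let x = V_GS − 1.09. Then 41.5 x² + x − 4.34 = 0, giving x = 0.311 V (positive root), so V_GS = 1.4 V.
I_D = (V_DD − V_GS)/R = (5.43 − 1.4) / 31.1 = 0.13 mA.

I_D = 0.130 mA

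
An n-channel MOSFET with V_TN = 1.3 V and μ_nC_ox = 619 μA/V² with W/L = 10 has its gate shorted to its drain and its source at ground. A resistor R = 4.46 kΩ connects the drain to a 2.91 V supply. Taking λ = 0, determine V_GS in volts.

V_GS = 1.61 V

With gate tied to drain, V_GS = V_DS ≥ V_GS − V_TN, so the device is in saturation.
k_n = μ_nC_ox · (W/L) = 6.19 mA/V².
KCL at the drain: ½ k_n (V_GS − V_TN)² = (V_DD − V_GS)/R.
Let x = V_GS − 1.3. Then 13.8 x² + x − 1.61 = 0, giving x = 0.307 V (positive root), so V_GS = 1.61 V.
I_D = (V_DD − V_GS)/R = (2.91 − 1.61) / 4.46 = 0.292 mA.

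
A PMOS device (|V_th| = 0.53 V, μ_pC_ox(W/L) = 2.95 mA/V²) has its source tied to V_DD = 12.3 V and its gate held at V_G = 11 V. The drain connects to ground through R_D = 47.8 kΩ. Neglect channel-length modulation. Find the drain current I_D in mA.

I_D = 0.255 mA

V_SG = V_DD − V_G = 12.3 − 11 = 1.3 V, so V_ov = 1.3 − 0.53 = 0.77 V.
Assume saturation: I_D = ½ k_p V_ov² = 0.5 × 2.95 × 0.77² = 0.875 mA, giving V_SD = V_DD − I_D R_D = 12.3 − 0.875 × 47.8 = -29.5 V.
But -29.5 V < V_ov = 0.77 V, so the device is actually in triode.
In triode I_D = k_p[V_ov V_SD − ½ V_SD²] and I_D = (V_DD − V_SD)/R_D. Equating: 70.5 V_SD² − 109.6 V_SD + 12.3 = 0, giving V_SD = 0.122 V (the root below V_ov).
I_D = (12.3 − 0.122) / 47.8 = 0.255 mA.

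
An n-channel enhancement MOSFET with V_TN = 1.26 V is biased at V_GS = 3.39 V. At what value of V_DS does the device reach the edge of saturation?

The boundary between triode and saturation is V_DS = V_GS − V_TN = V_ov.
V_ov = 3.39 − 1.26 = 2.13 V.

V_DS,sat = 2.13 V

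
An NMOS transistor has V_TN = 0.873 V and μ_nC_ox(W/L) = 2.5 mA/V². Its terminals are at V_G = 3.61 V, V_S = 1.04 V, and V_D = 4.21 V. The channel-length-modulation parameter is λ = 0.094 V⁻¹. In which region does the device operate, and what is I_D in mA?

Saturation; I_D = 4.67 mA

V_GS = V_G − V_S = 3.61 − 1.04 = 2.57 V; V_DS = V_D − V_S = 4.21 − 1.04 = 3.17 V.
V_ov = V_GS − V_TN = 2.57 − 0.873 = 1.7 V.
Since V_DS = 3.17 V ≥ V_ov = 1.7 V, the device is in saturation.
I_D = ½ k_n V_ov² (1 + λ V_DS) = 0.5 × 2.5 × 1.7² × (1 + 0.094 × 3.17) = 4.67 mA.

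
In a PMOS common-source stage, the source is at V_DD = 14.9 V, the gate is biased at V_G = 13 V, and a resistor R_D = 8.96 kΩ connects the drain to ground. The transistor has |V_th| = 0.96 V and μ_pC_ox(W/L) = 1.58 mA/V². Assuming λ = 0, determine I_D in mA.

V_SG = V_DD − V_G = 14.9 − 13 = 1.9 V, so V_ov = 1.9 − 0.96 = 0.94 V.
Assume saturation: I_D = ½ k_p V_ov² = 0.5 × 1.58 × 0.94² = 0.698 mA, giving V_SD = V_DD − I_D R_D = 14.9 − 0.698 × 8.96 = 8.65 V.
V_SD = 8.65 V ≥ V_ov = 0.94 V, confirming saturation.

I_D = 0.698 mA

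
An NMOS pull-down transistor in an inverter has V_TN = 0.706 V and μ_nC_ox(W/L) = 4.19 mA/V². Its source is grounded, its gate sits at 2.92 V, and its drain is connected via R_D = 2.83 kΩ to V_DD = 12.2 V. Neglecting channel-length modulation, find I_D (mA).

I_D = 4.13 mA

V_GS = V_G = 2.92 V, so V_ov = 2.92 − 0.706 = 2.21 V.
Assume saturation: I_D = ½ k_n V_ov² = 0.5 × 4.19 × 2.21² = 10.3 mA, giving V_DS = V_DD − I_D R_D = 12.2 − 10.3 × 2.83 = -16.9 V.
But -16.9 V < V_ov = 2.21 V, so the device is actually in triode.
In triode I_D = k_n[V_ov V_DS − ½ V_DS²] and I_D = (V_DD − V_DS)/R_D. Equating: 5.93 V_DS² − 27.25 V_DS + 12.2 = 0, giving V_DS = 0.503 V (the root below V_ov).
I_D = (12.2 − 0.503) / 2.83 = 4.13 mA.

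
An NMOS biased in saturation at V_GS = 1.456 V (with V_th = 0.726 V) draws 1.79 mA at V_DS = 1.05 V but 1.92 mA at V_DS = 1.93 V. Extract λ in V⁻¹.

λ = 0.0904 V⁻¹

With V_GS fixed, I_D ∝ (1 + λ V_DS) in saturation, so I_D2/I_D1 = (1 + λ V_DS2)/(1 + λ V_DS1).
1.92/1.79 = 1.073 = (1 + 1.93 λ)/(1 + 1.05 λ).
Solving: λ (I_D1 V_DS2 − I_D2 V_DS1) = I_D2 − I_D1, so λ = (1.92 − 1.79) / (1.79 × 1.93 − 1.92 × 1.05) = 0.13 / 1.44 = 0.0904 V⁻¹.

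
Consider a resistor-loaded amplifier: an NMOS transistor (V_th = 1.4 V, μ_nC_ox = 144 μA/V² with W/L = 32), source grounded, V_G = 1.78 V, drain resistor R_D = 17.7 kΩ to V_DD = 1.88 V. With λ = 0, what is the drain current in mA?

V_GS = V_G = 1.78 V, so V_ov = 1.78 − 1.4 = 0.38 V.
k_n = μ_nC_ox · (W/L) = 4.608 mA/V².
Assume saturation: I_D = ½ k_n V_ov² = 0.5 × 4.608 × 0.38² = 0.333 mA, giving V_DS = V_DD − I_D R_D = 1.88 − 0.333 × 17.7 = -4.01 V.
But -4.01 V < V_ov = 0.38 V, so the device is actually in triode.
In triode I_D = k_n[V_ov V_DS − ½ V_DS²] and I_D = (V_DD − V_DS)/R_D. Equating: 40.8 V_DS² − 31.99 V_DS + 1.88 = 0, giving V_DS = 0.064 V (the root below V_ov).
I_D = (1.88 − 0.064) / 17.7 = 0.103 mA.

I_D = 0.103 mA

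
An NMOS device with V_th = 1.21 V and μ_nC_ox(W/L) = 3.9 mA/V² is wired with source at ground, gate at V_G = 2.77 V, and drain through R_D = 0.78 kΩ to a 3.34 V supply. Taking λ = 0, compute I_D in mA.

V_GS = V_G = 2.77 V, so V_ov = 2.77 − 1.21 = 1.56 V.
Assume saturation: I_D = ½ k_n V_ov² = 0.5 × 3.9 × 1.56² = 4.75 mA, giving V_DS = V_DD − I_D R_D = 3.34 − 4.75 × 0.78 = -0.362 V.
But -0.362 V < V_ov = 1.56 V, so the device is actually in triode.
In triode I_D = k_n[V_ov V_DS − ½ V_DS²] and I_D = (V_DD − V_DS)/R_D. Equating: 1.52 V_DS² − 5.746 V_DS + 3.34 = 0, giving V_DS = 0.718 V (the root below V_ov).
I_D = (3.34 − 0.718) / 0.78 = 3.36 mA.

I_D = 3.36 mA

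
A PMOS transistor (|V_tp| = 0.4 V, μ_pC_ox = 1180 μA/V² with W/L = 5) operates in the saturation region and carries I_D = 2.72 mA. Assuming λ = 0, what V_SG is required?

k_p = μ_pC_ox · (W/L) = 5.9 mA/V².
In saturation I_D = ½ k_p (V_SG − |V_tp|)², so V_SG − |V_tp| = √(2 I_D / k_p) = √(2 × 2.72 / 5.9) = 0.96 V.
V_SG = 0.4 + 0.96 = 1.36 V.

V_SG = 1.36 V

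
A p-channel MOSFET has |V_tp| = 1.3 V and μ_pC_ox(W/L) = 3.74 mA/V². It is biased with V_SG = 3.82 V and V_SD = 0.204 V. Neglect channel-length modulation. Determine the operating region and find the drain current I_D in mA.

V_ov = V_SG − |V_tp| = 3.82 − 1.3 = 2.52 V.
Since V_SD = 0.204 V < V_ov = 2.52 V, the device is in the triode region.
I_D = k_p [V_ov · V_SD − ½ V_SD²] = 3.74 × [2.52 × 0.204 − 0.5 × 0.204²] = 1.84 mA.

Triode; I_D = 1.84 mA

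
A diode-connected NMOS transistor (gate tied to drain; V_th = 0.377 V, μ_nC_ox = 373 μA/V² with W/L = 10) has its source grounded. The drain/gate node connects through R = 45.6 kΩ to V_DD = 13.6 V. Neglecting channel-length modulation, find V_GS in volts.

V_GS = 0.765 V

With gate tied to drain, V_GS = V_DS ≥ V_GS − V_th, so the device is in saturation.
k_n = μ_nC_ox · (W/L) = 3.73 mA/V².
KCL at the drain: ½ k_n (V_GS − V_th)² = (V_DD − V_GS)/R.
Let x = V_GS − 0.377. Then 85 x² + x − 13.22 = 0, giving x = 0.388 V (positive root), so V_GS = 0.765 V.
I_D = (V_DD − V_GS)/R = (13.6 − 0.765) / 45.6 = 0.281 mA.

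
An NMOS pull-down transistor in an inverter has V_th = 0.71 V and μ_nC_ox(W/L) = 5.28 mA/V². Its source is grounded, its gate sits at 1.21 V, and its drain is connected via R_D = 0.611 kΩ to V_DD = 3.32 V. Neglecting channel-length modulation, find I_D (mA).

I_D = 0.660 mA

V_GS = V_G = 1.21 V, so V_ov = 1.21 − 0.71 = 0.5 V.
Assume saturation: I_D = ½ k_n V_ov² = 0.5 × 5.28 × 0.5² = 0.66 mA, giving V_DS = V_DD − I_D R_D = 3.32 − 0.66 × 0.611 = 2.92 V.
V_DS = 2.92 V ≥ V_ov = 0.5 V, confirming saturation.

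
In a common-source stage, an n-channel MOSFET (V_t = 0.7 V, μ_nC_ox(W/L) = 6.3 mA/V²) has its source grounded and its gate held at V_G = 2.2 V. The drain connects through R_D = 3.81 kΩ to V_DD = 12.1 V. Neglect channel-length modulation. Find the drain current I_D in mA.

I_D = 3.08 mA

V_GS = V_G = 2.2 V, so V_ov = 2.2 − 0.7 = 1.5 V.
Assume saturation: I_D = ½ k_n V_ov² = 0.5 × 6.3 × 1.5² = 7.09 mA, giving V_DS = V_DD − I_D R_D = 12.1 − 7.09 × 3.81 = -14.9 V.
But -14.9 V < V_ov = 1.5 V, so the device is actually in triode.
In triode I_D = k_n[V_ov V_DS − ½ V_DS²] and I_D = (V_DD − V_DS)/R_D. Equating: 12 V_DS² − 37 V_DS + 12.1 = 0, giving V_DS = 0.372 V (the root below V_ov).
I_D = (12.1 − 0.372) / 3.81 = 3.08 mA.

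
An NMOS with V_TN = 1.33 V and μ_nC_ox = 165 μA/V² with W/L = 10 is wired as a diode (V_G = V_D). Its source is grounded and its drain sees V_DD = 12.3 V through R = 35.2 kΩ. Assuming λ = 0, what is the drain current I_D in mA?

With gate tied to drain, V_GS = V_DS ≥ V_GS − V_TN, so the device is in saturation.
k_n = μ_nC_ox · (W/L) = 1.65 mA/V².
KCL at the drain: ½ k_n (V_GS − V_TN)² = (V_DD − V_GS)/R.
Let x = V_GS − 1.33. Then 29 x² + x − 10.97 = 0, giving x = 0.598 V (positive root), so V_GS = 1.93 V.
I_D = (V_DD − V_GS)/R = (12.3 − 1.93) / 35.2 = 0.295 mA.

I_D = 0.295 mA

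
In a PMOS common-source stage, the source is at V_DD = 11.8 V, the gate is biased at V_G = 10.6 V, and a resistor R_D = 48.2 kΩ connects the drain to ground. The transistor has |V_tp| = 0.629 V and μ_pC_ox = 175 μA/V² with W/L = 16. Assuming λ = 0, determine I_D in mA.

I_D = 0.241 mA

V_SG = V_DD − V_G = 11.8 − 10.6 = 1.2 V, so V_ov = 1.2 − 0.629 = 0.571 V.
k_p = μ_pC_ox · (W/L) = 2.8 mA/V².
Assume saturation: I_D = ½ k_p V_ov² = 0.5 × 2.8 × 0.571² = 0.456 mA, giving V_SD = V_DD − I_D R_D = 11.8 − 0.456 × 48.2 = -10.2 V.
But -10.2 V < V_ov = 0.571 V, so the device is actually in triode.
In triode I_D = k_p[V_ov V_SD − ½ V_SD²] and I_D = (V_DD − V_SD)/R_D. Equating: 67.5 V_SD² − 78.06 V_SD + 11.8 = 0, giving V_SD = 0.179 V (the root below V_ov).
I_D = (11.8 − 0.179) / 48.2 = 0.241 mA.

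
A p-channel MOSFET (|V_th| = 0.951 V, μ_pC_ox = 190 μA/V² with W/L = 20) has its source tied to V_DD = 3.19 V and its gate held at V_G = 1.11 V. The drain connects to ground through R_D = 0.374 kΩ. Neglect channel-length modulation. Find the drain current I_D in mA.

I_D = 2.42 mA

V_SG = V_DD − V_G = 3.19 − 1.11 = 2.08 V, so V_ov = 2.08 − 0.951 = 1.13 V.
k_p = μ_pC_ox · (W/L) = 3.8 mA/V².
Assume saturation: I_D = ½ k_p V_ov² = 0.5 × 3.8 × 1.13² = 2.42 mA, giving V_SD = V_DD − I_D R_D = 3.19 − 2.42 × 0.374 = 2.28 V.
V_SD = 2.28 V ≥ V_ov = 1.13 V, confirming saturation.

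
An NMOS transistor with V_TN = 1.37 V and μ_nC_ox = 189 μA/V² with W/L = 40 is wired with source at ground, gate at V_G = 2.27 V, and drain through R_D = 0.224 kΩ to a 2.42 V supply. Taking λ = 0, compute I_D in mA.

I_D = 3.06 mA

V_GS = V_G = 2.27 V, so V_ov = 2.27 − 1.37 = 0.9 V.
k_n = μ_nC_ox · (W/L) = 7.56 mA/V².
Assume saturation: I_D = ½ k_n V_ov² = 0.5 × 7.56 × 0.9² = 3.06 mA, giving V_DS = V_DD − I_D R_D = 2.42 − 3.06 × 0.224 = 1.73 V.
V_DS = 1.73 V ≥ V_ov = 0.9 V, confirming saturation.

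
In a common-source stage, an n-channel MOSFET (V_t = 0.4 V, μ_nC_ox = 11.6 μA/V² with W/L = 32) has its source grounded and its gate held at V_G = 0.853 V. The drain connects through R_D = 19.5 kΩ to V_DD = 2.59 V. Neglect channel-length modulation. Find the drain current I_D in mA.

I_D = 0.0381 mA

V_GS = V_G = 0.853 V, so V_ov = 0.853 − 0.4 = 0.453 V.
k_n = μ_nC_ox · (W/L) = 0.3712 mA/V².
Assume saturation: I_D = ½ k_n V_ov² = 0.5 × 0.3712 × 0.453² = 0.0381 mA, giving V_DS = V_DD − I_D R_D = 2.59 − 0.0381 × 19.5 = 1.85 V.
V_DS = 1.85 V ≥ V_ov = 0.453 V, confirming saturation.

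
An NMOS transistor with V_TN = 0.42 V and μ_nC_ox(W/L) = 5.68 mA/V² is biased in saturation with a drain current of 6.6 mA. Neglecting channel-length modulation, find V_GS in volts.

In saturation I_D = ½ k_n (V_GS − V_TN)², so V_GS − V_TN = √(2 I_D / k_n) = √(2 × 6.6 / 5.68) = 1.52 V.
V_GS = 0.42 + 1.52 = 1.94 V.

V_GS = 1.94 V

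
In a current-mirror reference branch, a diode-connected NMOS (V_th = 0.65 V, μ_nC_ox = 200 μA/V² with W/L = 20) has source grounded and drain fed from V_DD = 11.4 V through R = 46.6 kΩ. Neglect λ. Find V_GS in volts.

V_GS = 0.984 V

With gate tied to drain, V_GS = V_DS ≥ V_GS − V_th, so the device is in saturation.
k_n = μ_nC_ox · (W/L) = 4 mA/V².
KCL at the drain: ½ k_n (V_GS − V_th)² = (V_DD − V_GS)/R.
Let x = V_GS − 0.65. Then 93.2 x² + x − 10.75 = 0, giving x = 0.334 V (positive root), so V_GS = 0.984 V.
I_D = (V_DD − V_GS)/R = (11.4 − 0.984) / 46.6 = 0.224 mA.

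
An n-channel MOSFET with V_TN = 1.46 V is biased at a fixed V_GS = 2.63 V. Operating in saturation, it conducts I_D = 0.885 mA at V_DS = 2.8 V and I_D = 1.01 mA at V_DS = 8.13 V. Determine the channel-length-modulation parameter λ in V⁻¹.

λ = 0.0286 V⁻¹

With V_GS fixed, I_D ∝ (1 + λ V_DS) in saturation, so I_D2/I_D1 = (1 + λ V_DS2)/(1 + λ V_DS1).
1.01/0.885 = 1.141 = (1 + 8.13 λ)/(1 + 2.8 λ).
Solving: λ (I_D1 V_DS2 − I_D2 V_DS1) = I_D2 − I_D1, so λ = (1.01 − 0.885) / (0.885 × 8.13 − 1.01 × 2.8) = 0.125 / 4.37 = 0.0286 V⁻¹.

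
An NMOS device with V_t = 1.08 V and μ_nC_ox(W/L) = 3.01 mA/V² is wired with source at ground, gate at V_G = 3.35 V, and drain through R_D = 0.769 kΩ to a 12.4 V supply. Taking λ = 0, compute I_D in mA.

V_GS = V_G = 3.35 V, so V_ov = 3.35 − 1.08 = 2.27 V.
Assume saturation: I_D = ½ k_n V_ov² = 0.5 × 3.01 × 2.27² = 7.76 mA, giving V_DS = V_DD − I_D R_D = 12.4 − 7.76 × 0.769 = 6.44 V.
V_DS = 6.44 V ≥ V_ov = 2.27 V, confirming saturation.

I_D = 7.76 mA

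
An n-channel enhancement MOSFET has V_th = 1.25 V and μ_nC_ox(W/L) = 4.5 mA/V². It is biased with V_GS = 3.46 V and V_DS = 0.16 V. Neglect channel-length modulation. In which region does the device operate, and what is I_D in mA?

V_ov = V_GS − V_th = 3.46 − 1.25 = 2.21 V.
Since V_DS = 0.16 V < V_ov = 2.21 V, the device is in the triode region.
I_D = k_n [V_ov · V_DS − ½ V_DS²] = 4.5 × [2.21 × 0.16 − 0.5 × 0.16²] = 1.53 mA.

Triode; I_D = 1.53 mA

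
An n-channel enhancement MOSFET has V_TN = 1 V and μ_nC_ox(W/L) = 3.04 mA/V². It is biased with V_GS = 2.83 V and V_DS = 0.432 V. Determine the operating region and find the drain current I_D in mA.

Triode; I_D = 2.12 mA

V_ov = V_GS − V_TN = 2.83 − 1 = 1.83 V.
Since V_DS = 0.432 V < V_ov = 1.83 V, the device is in the triode region.
I_D = k_n [V_ov · V_DS − ½ V_DS²] = 3.04 × [1.83 × 0.432 − 0.5 × 0.432²] = 2.12 mA.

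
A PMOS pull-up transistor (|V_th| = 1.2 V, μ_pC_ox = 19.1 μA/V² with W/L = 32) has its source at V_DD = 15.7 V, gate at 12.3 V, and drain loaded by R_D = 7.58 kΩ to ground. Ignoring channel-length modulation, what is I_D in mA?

V_SG = V_DD − V_G = 15.7 − 12.3 = 3.4 V, so V_ov = 3.4 − 1.2 = 2.2 V.
k_p = μ_pC_ox · (W/L) = 0.6112 mA/V².
Assume saturation: I_D = ½ k_p V_ov² = 0.5 × 0.6112 × 2.2² = 1.48 mA, giving V_SD = V_DD − I_D R_D = 15.7 − 1.48 × 7.58 = 4.49 V.
V_SD = 4.49 V ≥ V_ov = 2.2 V, confirming saturation.

I_D = 1.48 mA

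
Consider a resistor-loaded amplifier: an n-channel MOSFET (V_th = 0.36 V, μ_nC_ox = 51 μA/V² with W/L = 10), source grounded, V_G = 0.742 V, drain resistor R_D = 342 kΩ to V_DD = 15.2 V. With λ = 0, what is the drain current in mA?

I_D = 0.0372 mA

V_GS = V_G = 0.742 V, so V_ov = 0.742 − 0.36 = 0.382 V.
k_n = μ_nC_ox · (W/L) = 0.51 mA/V².
Assume saturation: I_D = ½ k_n V_ov² = 0.5 × 0.51 × 0.382² = 0.0372 mA, giving V_DS = V_DD − I_D R_D = 15.2 − 0.0372 × 342 = 2.47 V.
V_DS = 2.47 V ≥ V_ov = 0.382 V, confirming saturation.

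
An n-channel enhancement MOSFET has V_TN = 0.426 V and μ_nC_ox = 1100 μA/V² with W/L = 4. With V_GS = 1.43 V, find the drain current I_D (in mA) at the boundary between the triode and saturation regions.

At the boundary V_DS = V_ov = V_GS − V_TN = 1.43 − 0.426 = 1 V.
k_n = μ_nC_ox · (W/L) = 4.4 mA/V².
I_D = ½ k_n V_ov² = 0.5 × 4.4 × 1² = 2.22 mA.

I_D = 2.22 mA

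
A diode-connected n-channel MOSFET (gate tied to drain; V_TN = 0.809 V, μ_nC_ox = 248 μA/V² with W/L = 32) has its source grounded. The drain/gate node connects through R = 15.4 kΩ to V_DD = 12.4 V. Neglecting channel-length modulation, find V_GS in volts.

With gate tied to drain, V_GS = V_DS ≥ V_GS − V_TN, so the device is in saturation.
k_n = μ_nC_ox · (W/L) = 7.936 mA/V².
KCL at the drain: ½ k_n (V_GS − V_TN)² = (V_DD − V_GS)/R.
Let x = V_GS − 0.809. Then 61.1 x² + x − 11.59 = 0, giving x = 0.427 V (positive root), so V_GS = 1.24 V.
I_D = (V_DD − V_GS)/R = (12.4 − 1.24) / 15.4 = 0.725 mA.

V_GS = 1.24 V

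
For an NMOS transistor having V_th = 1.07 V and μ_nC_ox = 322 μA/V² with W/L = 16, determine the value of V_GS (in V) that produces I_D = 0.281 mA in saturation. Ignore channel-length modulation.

k_n = μ_nC_ox · (W/L) = 5.152 mA/V².
In saturation I_D = ½ k_n (V_GS − V_th)², so V_GS − V_th = √(2 I_D / k_n) = √(2 × 0.281 / 5.152) = 0.33 V.
V_GS = 1.07 + 0.33 = 1.4 V.

V_GS = 1.40 V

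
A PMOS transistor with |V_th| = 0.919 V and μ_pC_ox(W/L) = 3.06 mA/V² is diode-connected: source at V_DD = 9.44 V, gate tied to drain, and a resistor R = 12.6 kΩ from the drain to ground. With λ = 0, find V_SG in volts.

V_SG = 1.56 V

With gate tied to drain, V_SG = V_SD ≥ V_SG − |V_th|, so the device is in saturation.
KCL at the drain: ½ k_p (V_SG − |V_th|)² = (V_DD − V_SG)/R.
Let x = V_SG − 0.919. Then 19.3 x² + x − 8.521 = 0, giving x = 0.639 V (positive root), so V_SG = 1.56 V.
I_D = (V_DD − V_SG)/R = (9.44 − 1.56) / 12.6 = 0.626 mA.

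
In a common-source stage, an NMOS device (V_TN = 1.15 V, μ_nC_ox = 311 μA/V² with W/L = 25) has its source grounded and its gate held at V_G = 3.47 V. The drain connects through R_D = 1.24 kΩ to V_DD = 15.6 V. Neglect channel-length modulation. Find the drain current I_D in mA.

V_GS = V_G = 3.47 V, so V_ov = 3.47 − 1.15 = 2.32 V.
k_n = μ_nC_ox · (W/L) = 7.775 mA/V².
Assume saturation: I_D = ½ k_n V_ov² = 0.5 × 7.775 × 2.32² = 20.9 mA, giving V_DS = V_DD − I_D R_D = 15.6 − 20.9 × 1.24 = -10.3 V.
But -10.3 V < V_ov = 2.32 V, so the device is actually in triode.
In triode I_D = k_n[V_ov V_DS − ½ V_DS²] and I_D = (V_DD − V_DS)/R_D. Equating: 4.82 V_DS² − 23.37 V_DS + 15.6 = 0, giving V_DS = 0.799 V (the root below V_ov).
I_D = (15.6 − 0.799) / 1.24 = 11.9 mA.

I_D = 11.9 mA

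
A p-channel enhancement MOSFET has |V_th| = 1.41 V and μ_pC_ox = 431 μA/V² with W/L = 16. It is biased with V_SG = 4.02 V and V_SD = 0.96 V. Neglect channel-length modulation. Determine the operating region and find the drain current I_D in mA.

Triode; I_D = 14.1 mA

k_p = μ_pC_ox · (W/L) = 6.896 mA/V².
V_ov = V_SG − |V_th| = 4.02 − 1.41 = 2.61 V.
Since V_SD = 0.96 V < V_ov = 2.61 V, the device is in the triode region.
I_D = k_p [V_ov · V_SD − ½ V_SD²] = 6.896 × [2.61 × 0.96 − 0.5 × 0.96²] = 14.1 mA.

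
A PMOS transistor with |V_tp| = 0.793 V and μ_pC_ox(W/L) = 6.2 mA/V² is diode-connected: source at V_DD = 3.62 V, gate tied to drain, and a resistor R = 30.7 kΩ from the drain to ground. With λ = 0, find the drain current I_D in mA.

I_D = 0.0866 mA

With gate tied to drain, V_SG = V_SD ≥ V_SG − |V_tp|, so the device is in saturation.
KCL at the drain: ½ k_p (V_SG − |V_tp|)² = (V_DD − V_SG)/R.
Let x = V_SG − 0.793. Then 95.2 x² + x − 2.827 = 0, giving x = 0.167 V (positive root), so V_SG = 0.96 V.
I_D = (V_DD − V_SG)/R = (3.62 − 0.96) / 30.7 = 0.0866 mA.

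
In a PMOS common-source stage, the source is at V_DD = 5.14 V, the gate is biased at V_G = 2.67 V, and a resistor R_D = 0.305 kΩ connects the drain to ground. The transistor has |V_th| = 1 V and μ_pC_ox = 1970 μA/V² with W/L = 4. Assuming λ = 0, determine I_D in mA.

I_D = 8.51 mA

V_SG = V_DD − V_G = 5.14 − 2.67 = 2.47 V, so V_ov = 2.47 − 1 = 1.47 V.
k_p = μ_pC_ox · (W/L) = 7.88 mA/V².
Assume saturation: I_D = ½ k_p V_ov² = 0.5 × 7.88 × 1.47² = 8.51 mA, giving V_SD = V_DD − I_D R_D = 5.14 − 8.51 × 0.305 = 2.54 V.
V_SD = 2.54 V ≥ V_ov = 1.47 V, confirming saturation.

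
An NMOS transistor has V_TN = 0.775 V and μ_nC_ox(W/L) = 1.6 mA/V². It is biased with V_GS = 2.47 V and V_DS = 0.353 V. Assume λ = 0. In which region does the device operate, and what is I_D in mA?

V_ov = V_GS − V_TN = 2.47 − 0.775 = 1.7 V.
Since V_DS = 0.353 V < V_ov = 1.7 V, the device is in the triode region.
I_D = k_n [V_ov · V_DS − ½ V_DS²] = 1.6 × [1.7 × 0.353 − 0.5 × 0.353²] = 0.858 mA.

Triode; I_D = 0.858 mA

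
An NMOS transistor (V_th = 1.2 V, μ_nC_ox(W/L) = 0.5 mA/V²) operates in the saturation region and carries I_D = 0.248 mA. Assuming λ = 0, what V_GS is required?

In saturation I_D = ½ k_n (V_GS − V_th)², so V_GS − V_th = √(2 I_D / k_n) = √(2 × 0.248 / 0.5) = 0.996 V.
V_GS = 1.2 + 0.996 = 2.2 V.

V_GS = 2.20 V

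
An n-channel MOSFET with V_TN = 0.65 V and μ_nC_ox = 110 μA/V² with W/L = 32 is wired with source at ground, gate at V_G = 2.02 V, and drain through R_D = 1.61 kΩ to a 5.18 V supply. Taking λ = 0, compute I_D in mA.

I_D = 2.72 mA

V_GS = V_G = 2.02 V, so V_ov = 2.02 − 0.65 = 1.37 V.
k_n = μ_nC_ox · (W/L) = 3.52 mA/V².
Assume saturation: I_D = ½ k_n V_ov² = 0.5 × 3.52 × 1.37² = 3.3 mA, giving V_DS = V_DD − I_D R_D = 5.18 − 3.3 × 1.61 = -0.138 V.
But -0.138 V < V_ov = 1.37 V, so the device is actually in triode.
In triode I_D = k_n[V_ov V_DS − ½ V_DS²] and I_D = (V_DD − V_DS)/R_D. Equating: 2.83 V_DS² − 8.764 V_DS + 5.18 = 0, giving V_DS = 0.796 V (the root below V_ov).
I_D = (5.18 − 0.796) / 1.61 = 2.72 mA.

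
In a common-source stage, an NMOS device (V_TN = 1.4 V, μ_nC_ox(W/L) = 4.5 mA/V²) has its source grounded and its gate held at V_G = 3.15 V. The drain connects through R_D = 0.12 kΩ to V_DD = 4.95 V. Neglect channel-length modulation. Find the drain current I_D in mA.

V_GS = V_G = 3.15 V, so V_ov = 3.15 − 1.4 = 1.75 V.
Assume saturation: I_D = ½ k_n V_ov² = 0.5 × 4.5 × 1.75² = 6.89 mA, giving V_DS = V_DD − I_D R_D = 4.95 − 6.89 × 0.12 = 4.12 V.
V_DS = 4.12 V ≥ V_ov = 1.75 V, confirming saturation.

I_D = 6.89 mA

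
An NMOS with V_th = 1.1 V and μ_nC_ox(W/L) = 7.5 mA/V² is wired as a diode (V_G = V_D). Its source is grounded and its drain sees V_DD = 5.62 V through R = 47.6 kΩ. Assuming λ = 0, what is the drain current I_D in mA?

I_D = 0.0917 mA

With gate tied to drain, V_GS = V_DS ≥ V_GS − V_th, so the device is in saturation.
KCL at the drain: ½ k_n (V_GS − V_th)² = (V_DD − V_GS)/R.
Let x = V_GS − 1.1. Then 178 x² + x − 4.52 = 0, giving x = 0.156 V (positive root), so V_GS = 1.26 V.
I_D = (V_DD − V_GS)/R = (5.62 − 1.26) / 47.6 = 0.0917 mA.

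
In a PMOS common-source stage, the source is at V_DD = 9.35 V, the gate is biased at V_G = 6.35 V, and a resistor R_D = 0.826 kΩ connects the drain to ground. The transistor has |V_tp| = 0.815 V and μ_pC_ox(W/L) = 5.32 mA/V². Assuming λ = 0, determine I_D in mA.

I_D = 9.91 mA

V_SG = V_DD − V_G = 9.35 − 6.35 = 3 V, so V_ov = 3 − 0.815 = 2.19 V.
Assume saturation: I_D = ½ k_p V_ov² = 0.5 × 5.32 × 2.19² = 12.7 mA, giving V_SD = V_DD − I_D R_D = 9.35 − 12.7 × 0.826 = -1.14 V.
But -1.14 V < V_ov = 2.19 V, so the device is actually in triode.
In triode I_D = k_p[V_ov V_SD − ½ V_SD²] and I_D = (V_DD − V_SD)/R_D. Equating: 2.2 V_SD² − 10.6 V_SD + 9.35 = 0, giving V_SD = 1.16 V (the root below V_ov).
I_D = (9.35 − 1.16) / 0.826 = 9.91 mA.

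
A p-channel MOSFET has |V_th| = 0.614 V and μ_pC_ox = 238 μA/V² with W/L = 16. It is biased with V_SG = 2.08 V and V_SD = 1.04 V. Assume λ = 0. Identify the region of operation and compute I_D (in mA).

Triode; I_D = 3.75 mA

k_p = μ_pC_ox · (W/L) = 3.808 mA/V².
V_ov = V_SG − |V_th| = 2.08 − 0.614 = 1.47 V.
Since V_SD = 1.04 V < V_ov = 1.47 V, the device is in the triode region.
I_D = k_p [V_ov · V_SD − ½ V_SD²] = 3.808 × [1.47 × 1.04 − 0.5 × 1.04²] = 3.75 mA.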